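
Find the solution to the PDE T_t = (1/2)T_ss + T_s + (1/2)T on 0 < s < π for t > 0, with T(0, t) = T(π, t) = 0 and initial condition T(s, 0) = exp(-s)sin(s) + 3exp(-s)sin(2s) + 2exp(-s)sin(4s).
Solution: Substitute T = exp(-s)u, i.e. u = exp(s)T.
By the product rule, T_s = exp(-s)(u_s - u), T_ss = exp(-s)(u_ss - 2u_s + u), T_t = exp(-s)u_t.
Substituting into the PDE and dividing by exp(-s): u_t = (1/2)(u_ss - 2u_s + u) + (u_s - u) + (1/2)u.
The lower-order terms cancel, leaving the standard heat equation u_t = (1/2)u_ss.
Initial data for u: u(s,0) = exp(s)T(s,0) = sin(s) + 3sin(2s) + 2sin(4s). The boundary conditions carry over: u(0,t) = u(π,t) = 0.
Solve for u:
  Using separation of variables u = X(s)G(t):
  Eigenfunctions: sin(ns), n = 1, 2, 3, ...
  General solution: u(s, t) = Σ c_n sin(ns) exp(-n² t/2)
  Matching u(s,0) = sin(s) + 3sin(2s) + 2sin(4s) term by term: c_1=1, c_2=3, c_4=2.
Hence u(s,t) = 3exp(-2t)sin(2s) + 2exp(-8t)sin(4s) + exp(-t/2)sin(s).
Transform back: T(s,t) = exp(-s)u(s,t).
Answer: T(s, t) = 3exp(-s)exp(-2t)sin(2s) + 2exp(-s)exp(-8t)sin(4s) + exp(-s)exp(-t/2)sin(s)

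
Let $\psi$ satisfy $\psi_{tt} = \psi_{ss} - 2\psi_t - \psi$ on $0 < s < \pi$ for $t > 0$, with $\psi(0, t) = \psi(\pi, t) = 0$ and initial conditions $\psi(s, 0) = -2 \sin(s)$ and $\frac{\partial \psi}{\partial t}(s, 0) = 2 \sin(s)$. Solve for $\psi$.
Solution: Substitute $\psi = e^{-t}u$.
Then $\psi_t = e^{-t}(u_t - u)$, $\psi_{tt} = e^{-t}(u_{tt} - 2u_t + u)$, $\psi_{ss} = e^{-t}u_{ss}$; substituting and dividing by $e^{-t}$, the lower-order terms cancel: $u_{tt} = u_{ss}$ (standard wave equation).
Data for $u$: $u(s,0) = \psi(s,0) = -2 \sin(s)$; $u_t(s,0) = \psi_t(s,0) + \psi(s,0) = 0$. The boundary conditions carry over: $u(0,t) = u(\pi,t) = 0$.
Separating variables: $u = \sum [A_n \cos(\omega_n t) + B_n \sin(\omega_n t)] \sin(ns)$, $\omega_n = n$. From ICs: $A_1=-2$.
So $u(s,t) = -2 \sin(s) \cos(t)$, and $\psi(s,t) = e^{-t}u(s,t)$.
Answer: $\psi(s, t) = -2 e^{-t} \sin(s) \cos(t)$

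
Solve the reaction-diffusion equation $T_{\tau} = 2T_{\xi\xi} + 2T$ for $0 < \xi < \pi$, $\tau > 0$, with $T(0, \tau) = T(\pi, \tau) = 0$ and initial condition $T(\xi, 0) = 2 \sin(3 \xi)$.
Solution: Substitute $T = e^{2\tau}u$.
Then $T_{\tau} = e^{2\tau}(u_{\tau} + 2u)$, $T_{\xi\xi} = e^{2\tau}u_{\xi\xi}$; substituting and dividing by $e^{2\tau}$, the lower-order terms cancel: $u_{\tau} = 2u_{\xi\xi}$ (standard heat equation).
Data for $u$: $u(\xi,0) = T(\xi,0) = 2 \sin(3 \xi)$. The boundary conditions carry over: $u(0,\tau) = u(\pi,\tau) = 0$.
Separating variables: $u = \sum c_n e^{-2n^2\tau} \sin(n\xi)$. From $u(\xi,0) = 2 \sin(3 \xi)$: $c_3=2$.
So $u(\xi,\tau) = 2 e^{-18 \tau} \sin(3 \xi)$, and $T(\xi,\tau) = e^{2\tau}u(\xi,\tau)$.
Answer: $T(\xi, \tau) = 2 e^{-16 \tau} \sin(3 \xi)$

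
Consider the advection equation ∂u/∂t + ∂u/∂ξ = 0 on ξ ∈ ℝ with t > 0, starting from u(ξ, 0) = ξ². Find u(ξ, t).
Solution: By method of characteristics (waves move right with speed 1):
Along characteristics ξ - t = const, u is constant, so u(ξ,t) = f(ξ - t) with f = u(·, 0).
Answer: u(ξ, t) = t² - 2tξ + ξ²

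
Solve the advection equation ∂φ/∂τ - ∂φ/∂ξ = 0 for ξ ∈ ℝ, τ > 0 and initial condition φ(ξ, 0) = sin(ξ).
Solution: By method of characteristics (waves move left with speed 1):
Along characteristics ξ + τ = const, φ is constant, so φ(ξ,τ) = f(ξ + τ) with f = φ(·, 0).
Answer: φ(ξ, τ) = sin(ξ + τ)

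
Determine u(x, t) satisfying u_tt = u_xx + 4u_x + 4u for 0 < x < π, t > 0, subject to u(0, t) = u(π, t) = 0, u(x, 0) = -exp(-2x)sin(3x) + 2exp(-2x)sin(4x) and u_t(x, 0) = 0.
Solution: Substitute u = exp(-2x)w, i.e. w = exp(2x)u.
By the product rule, u_x = exp(-2x)(w_x - 2w), u_xx = exp(-2x)(w_xx - 4w_x + 4w), u_tt = exp(-2x)w_tt.
Substituting into the PDE and dividing by exp(-2x): w_tt = (w_xx - 4w_x + 4w) + 4(w_x - 2w) + 4w.
The lower-order terms cancel, leaving the standard wave equation w_tt = w_xx.
Initial data for w: w(x,0) = exp(2x)u(x,0) = -sin(3x) + 2sin(4x); w_t(x,0) = exp(2x)u_t(x,0) = 0. The boundary conditions carry over: w(0,t) = w(π,t) = 0.
Solve for w:
  Using separation of variables w = X(x)T(t):
  Eigenfunctions: sin(nx), n = 1, 2, 3, ...
  General solution: w(x, t) = Σ [A_n cos(n t) + B_n sin(n t)] sin(nx)
  From w(x,0) = -sin(3x) + 2sin(4x): A_3=-1, A_4=2. From w_t(x,0) = 0: all B_n = 0.
Hence w(x,t) = -sin(3x)cos(3t) + 2sin(4x)cos(4t).
Transform back: u(x,t) = exp(-2x)w(x,t).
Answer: u(x, t) = -exp(-2x)sin(3x)cos(3t) + 2exp(-2x)sin(4x)cos(4t)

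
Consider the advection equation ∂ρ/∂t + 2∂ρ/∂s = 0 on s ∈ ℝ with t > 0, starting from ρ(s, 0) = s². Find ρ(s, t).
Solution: By characteristics (ds/dt = 2), ρ(s,t) = f(s - 2t) with f = ρ(·, 0).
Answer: ρ(s, t) = s² - 4st + 4t²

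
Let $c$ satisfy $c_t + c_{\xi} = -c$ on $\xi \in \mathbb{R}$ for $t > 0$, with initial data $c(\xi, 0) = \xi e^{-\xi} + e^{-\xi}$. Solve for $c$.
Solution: Substitute $c = e^{-\xi}u$.
Then $c_{\xi} = e^{-\xi}(u_{\xi} - u)$, $c_t = e^{-\xi}u_t$; substituting and dividing by $e^{-\xi}$, the lower-order terms cancel: $u_t + u_{\xi} = 0$ (standard advection equation).
Data for $u$: $u(\xi,0) = e^{\xi}c(\xi,0) = \xi + 1$.
By characteristics ($d\xi/dt = 1$), $u(\xi,t) = f(\xi - t)$ with $f = u( \cdot , 0)$.
So $u(\xi,t) = - t + \xi + 1$, and $c(\xi,t) = e^{-\xi}u(\xi,t)$.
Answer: $c(\xi, t) = \xi e^{-\xi} -  t e^{-\xi} + e^{-\xi}$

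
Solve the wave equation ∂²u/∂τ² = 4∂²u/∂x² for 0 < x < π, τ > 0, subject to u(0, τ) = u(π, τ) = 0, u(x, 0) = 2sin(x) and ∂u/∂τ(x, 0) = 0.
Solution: Using separation of variables u = X(x)T(τ):
Eigenfunctions: sin(nx), n = 1, 2, 3, ...
General solution: u(x, τ) = Σ [A_n cos(2n τ) + B_n sin(2n τ)] sin(nx)
From u(x,0) = 2sin(x): A_1=2. From u_τ(x,0) = 0: all B_n = 0.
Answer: u(x, τ) = 2sin(x)cos(2τ)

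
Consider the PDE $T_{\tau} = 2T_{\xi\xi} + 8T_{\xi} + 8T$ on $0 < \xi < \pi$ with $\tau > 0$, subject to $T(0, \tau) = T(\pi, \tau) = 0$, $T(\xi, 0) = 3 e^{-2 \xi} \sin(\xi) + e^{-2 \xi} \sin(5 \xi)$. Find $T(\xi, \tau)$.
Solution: Substitute $T = e^{-2\xi}u$, i.e. $u = e^{2\xi}T$.
By the product rule, $T_{\xi} = e^{-2\xi}(u_{\xi} - 2u)$, $T_{\xi\xi} = e^{-2\xi}(u_{\xi\xi} - 4u_{\xi} + 4u)$, $T_{\tau} = e^{-2\xi}u_{\tau}$.
Substituting into the PDE and dividing by $e^{-2\xi}$: $u_{\tau} = 2(u_{\xi\xi} - 4u_{\xi} + 4u) + 8(u_{\xi} - 2u) + 8u$.
The lower-order terms cancel, leaving the standard heat equation $u_{\tau} = 2u_{\xi\xi}$.
Initial data for $u$: $u(\xi,0) = e^{2\xi}T(\xi,0) = 3 \sin(\xi) + \sin(5 \xi)$. The boundary conditions carry over: $u(0,\tau) = u(\pi,\tau) = 0$.
Solve for $u$:
  Using separation of variables $u = X(\xi)G(\tau)$:
  Eigenfunctions: $\sin(n\xi)$, $n = 1, 2, 3, \ldots$
  General solution: $u(\xi, \tau) = \sum c_n \sin(n\xi) e^{-2n^2 \tau}$
  Matching $u(\xi,0) = 3 \sin(\xi) + \sin(5 \xi)$ term by term: $c_1=3, c_5=1$.
Hence $u(\xi,\tau) = 3 e^{-2 \tau} \sin(\xi) + e^{-50 \tau} \sin(5 \xi)$.
Transform back: $T(\xi,\tau) = e^{-2\xi}u(\xi,\tau)$.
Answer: $T(\xi, \tau) = 3 e^{-2 \tau} e^{-2 \xi} \sin(\xi) + e^{-50 \tau} e^{-2 \xi} \sin(5 \xi)$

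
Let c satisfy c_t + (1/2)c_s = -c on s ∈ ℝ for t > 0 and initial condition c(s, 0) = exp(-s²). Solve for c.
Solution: Substitute c = exp(-t)u.
Then c_t = exp(-t)(u_t - u), c_s = exp(-t)u_s; substituting and dividing by exp(-t), the lower-order terms cancel: u_t + (1/2)u_s = 0 (standard advection equation).
Data for u: u(s,0) = c(s,0) = exp(-s²).
By characteristics (ds/dt = 1/2), u(s,t) = f(s - (1/2)t) with f = u(·, 0).
So u(s,t) = exp(-(s - t/2)²), and c(s,t) = exp(-t)u(s,t).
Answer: c(s, t) = exp(-t)exp(-(s - t/2)²)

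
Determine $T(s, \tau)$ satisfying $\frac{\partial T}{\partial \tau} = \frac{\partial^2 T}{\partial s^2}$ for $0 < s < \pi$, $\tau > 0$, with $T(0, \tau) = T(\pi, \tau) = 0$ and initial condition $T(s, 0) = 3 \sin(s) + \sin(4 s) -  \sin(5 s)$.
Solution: Using separation of variables $T = X(s)G(\tau)$:
Eigenfunctions: $\sin(ns)$, $n = 1, 2, 3, \ldots$
General solution: $T(s, \tau) = \sum c_n \sin(ns) e^{-n^2 \tau}$
Matching $T(s,0) = 3 \sin(s) + \sin(4 s) - \sin(5 s)$ term by term: $c_1=3, c_4=1, c_5=-1$.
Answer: $T(s, \tau) = 3 e^{-\tau} \sin(s) + e^{-16 \tau} \sin(4 s) -  e^{-25 \tau} \sin(5 s)$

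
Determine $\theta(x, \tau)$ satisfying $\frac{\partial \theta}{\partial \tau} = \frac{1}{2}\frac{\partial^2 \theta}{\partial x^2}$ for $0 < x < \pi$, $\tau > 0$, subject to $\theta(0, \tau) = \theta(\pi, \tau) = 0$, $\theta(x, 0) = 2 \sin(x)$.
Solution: Using separation of variables $\theta = X(x)G(\tau)$:
Eigenfunctions: $\sin(nx)$, $n = 1, 2, 3, \ldots$
General solution: $\theta(x, \tau) = \sum c_n \sin(nx) e^{-n^2 \tau/2}$
Matching $\theta(x,0) = 2 \sin(x)$ term by term: $c_1=2$.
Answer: $\theta(x, \tau) = 2 e^{-\tau/2} \sin(x)$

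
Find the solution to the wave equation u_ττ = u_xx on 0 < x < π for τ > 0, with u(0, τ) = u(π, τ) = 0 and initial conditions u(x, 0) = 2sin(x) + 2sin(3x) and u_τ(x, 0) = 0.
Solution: Using separation of variables u = X(x)T(τ):
Eigenfunctions: sin(nx), n = 1, 2, 3, ...
General solution: u(x, τ) = Σ [A_n cos(n τ) + B_n sin(n τ)] sin(nx)
From u(x,0) = 2sin(x) + 2sin(3x): A_1=2, A_3=2. From u_τ(x,0) = 0: all B_n = 0.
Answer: u(x, τ) = 2sin(x)cos(τ) + 2sin(3x)cos(3τ)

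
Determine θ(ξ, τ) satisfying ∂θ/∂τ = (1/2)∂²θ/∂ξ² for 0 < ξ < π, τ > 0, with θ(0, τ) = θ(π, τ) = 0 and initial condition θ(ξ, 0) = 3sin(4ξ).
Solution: Separating variables: θ = Σ c_n exp(-n²τ/2) sin(nξ). From θ(ξ,0) = 3sin(4ξ): c_4=3.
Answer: θ(ξ, τ) = 3exp(-8τ)sin(4ξ)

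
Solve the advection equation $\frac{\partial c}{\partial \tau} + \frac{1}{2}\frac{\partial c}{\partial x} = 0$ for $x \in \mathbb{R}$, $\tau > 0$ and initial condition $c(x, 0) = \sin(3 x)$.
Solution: By method of characteristics (waves move right with speed 1/2):
Along characteristics $x - \frac{1}{2}\tau =$ const, $c$ is constant, so $c(x,\tau) = f(x - \frac{1}{2}\tau)$ with $f = c( \cdot , 0)$.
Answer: $c(x, \tau) = - \sin(3 \tau/2 - 3 x)$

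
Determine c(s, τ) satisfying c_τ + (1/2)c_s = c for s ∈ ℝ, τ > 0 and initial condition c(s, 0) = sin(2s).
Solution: Substitute c = exp(τ)u, i.e. u = exp(-τ)c.
By the product rule, c_τ = exp(τ)(u_τ + u), c_s = exp(τ)u_s.
Substituting into the PDE and dividing by exp(τ): u_τ + u + (1/2)u_s = u.
The lower-order terms cancel, leaving the standard advection equation u_τ + (1/2)u_s = 0.
Initial data for u: u(s,0) = c(s,0) = sin(2s).
Solve for u:
  By method of characteristics (waves move right with speed 1/2):
  Along characteristics s - (1/2)τ = const, u is constant, so u(s,τ) = f(s - (1/2)τ) with f = u(·, 0).
Hence u(s,τ) = sin(2s - τ).
Transform back: c(s,τ) = exp(τ)u(s,τ).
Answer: c(s, τ) = exp(τ)sin(2s - τ)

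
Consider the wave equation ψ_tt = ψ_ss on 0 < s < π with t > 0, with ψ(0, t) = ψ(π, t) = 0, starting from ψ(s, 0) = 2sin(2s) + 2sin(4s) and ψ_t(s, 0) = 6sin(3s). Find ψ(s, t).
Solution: Using separation of variables ψ = X(s)T(t):
Eigenfunctions: sin(ns), n = 1, 2, 3, ...
General solution: ψ(s, t) = Σ [A_n cos(n t) + B_n sin(n t)] sin(ns)
From ψ(s,0) = 2sin(2s) + 2sin(4s): A_2=2, A_4=2. From ψ_t(s,0) = 6sin(3s), using ψ_t(s,0) = Σ ω_n B_n sin(ns) with ω_n = n: B_3 = 6/3 = 2.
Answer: ψ(s, t) = 2sin(2s)cos(2t) + 2sin(3s)sin(3t) + 2sin(4s)cos(4t)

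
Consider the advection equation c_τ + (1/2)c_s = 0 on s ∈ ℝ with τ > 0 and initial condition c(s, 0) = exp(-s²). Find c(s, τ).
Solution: By characteristics (ds/dτ = 1/2), c(s,τ) = f(s - (1/2)τ) with f = c(·, 0).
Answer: c(s, τ) = exp(-(s - τ/2)²)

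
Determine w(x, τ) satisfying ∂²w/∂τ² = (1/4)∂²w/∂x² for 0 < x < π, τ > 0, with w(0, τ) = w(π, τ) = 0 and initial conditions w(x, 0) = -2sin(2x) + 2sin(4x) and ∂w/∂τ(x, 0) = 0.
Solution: Separating variables: w = Σ [A_n cos(ω_n τ) + B_n sin(ω_n τ)] sin(nx), ω_n = n/2. From ICs: A_2=-2, A_4=2.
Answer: w(x, τ) = -2sin(2x)cos(τ) + 2sin(4x)cos(2τ)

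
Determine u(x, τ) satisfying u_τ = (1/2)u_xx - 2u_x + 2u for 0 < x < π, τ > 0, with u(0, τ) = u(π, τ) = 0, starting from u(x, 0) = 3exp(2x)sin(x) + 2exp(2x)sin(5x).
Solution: Substitute u = exp(2x)w, i.e. w = exp(-2x)u.
By the product rule, u_x = exp(2x)(w_x + 2w), u_xx = exp(2x)(w_xx + 4w_x + 4w), u_τ = exp(2x)w_τ.
Substituting into the PDE and dividing by exp(2x): w_τ = (1/2)(w_xx + 4w_x + 4w) - 2(w_x + 2w) + 2w.
The lower-order terms cancel, leaving the standard heat equation w_τ = (1/2)w_xx.
Initial data for w: w(x,0) = exp(-2x)u(x,0) = 3sin(x) + 2sin(5x). The boundary conditions carry over: w(0,τ) = w(π,τ) = 0.
Solve for w:
  Using separation of variables w = X(x)T(τ):
  Eigenfunctions: sin(nx), n = 1, 2, 3, ...
  General solution: w(x, τ) = Σ c_n sin(nx) exp(-n² τ/2)
  Matching w(x,0) = 3sin(x) + 2sin(5x) term by term: c_1=3, c_5=2.
Hence w(x,τ) = 3exp(-τ/2)sin(x) + 2exp(-25τ/2)sin(5x).
Transform back: u(x,τ) = exp(2x)w(x,τ).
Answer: u(x, τ) = 3exp(2x)exp(-τ/2)sin(x) + 2exp(2x)exp(-25τ/2)sin(5x)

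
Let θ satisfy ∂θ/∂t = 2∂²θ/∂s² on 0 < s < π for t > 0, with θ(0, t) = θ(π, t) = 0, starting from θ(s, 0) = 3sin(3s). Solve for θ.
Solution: Using separation of variables θ = X(s)G(t):
Eigenfunctions: sin(ns), n = 1, 2, 3, ...
General solution: θ(s, t) = Σ c_n sin(ns) exp(-2n² t)
Matching θ(s,0) = 3sin(3s) term by term: c_3=3.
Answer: θ(s, t) = 3exp(-18t)sin(3s)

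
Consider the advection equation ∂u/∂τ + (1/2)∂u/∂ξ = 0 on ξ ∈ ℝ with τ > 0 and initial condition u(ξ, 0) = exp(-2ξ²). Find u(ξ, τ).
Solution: By method of characteristics (waves move right with speed 1/2):
Along characteristics ξ - (1/2)τ = const, u is constant, so u(ξ,τ) = f(ξ - (1/2)τ) with f = u(·, 0).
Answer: u(ξ, τ) = exp(-2(ξ - τ/2)²)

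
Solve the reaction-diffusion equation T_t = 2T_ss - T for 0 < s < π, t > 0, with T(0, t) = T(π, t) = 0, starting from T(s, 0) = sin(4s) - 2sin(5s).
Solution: Substitute T = exp(-t)u, i.e. u = exp(t)T.
By the product rule, T_t = exp(-t)(u_t - u), T_ss = exp(-t)u_ss.
Substituting into the PDE and dividing by exp(-t): u_t - u = 2u_ss - u.
The lower-order terms cancel, leaving the standard heat equation u_t = 2u_ss.
Initial data for u: u(s,0) = T(s,0) = sin(4s) - 2sin(5s). The boundary conditions carry over: u(0,t) = u(π,t) = 0.
Solve for u:
  Using separation of variables u = X(s)G(t):
  Eigenfunctions: sin(ns), n = 1, 2, 3, ...
  General solution: u(s, t) = Σ c_n sin(ns) exp(-2n² t)
  Matching u(s,0) = sin(4s) - 2sin(5s) term by term: c_4=1, c_5=-2.
Hence u(s,t) = exp(-32t)sin(4s) - 2exp(-50t)sin(5s).
Transform back: T(s,t) = exp(-t)u(s,t).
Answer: T(s, t) = exp(-33t)sin(4s) - 2exp(-51t)sin(5s)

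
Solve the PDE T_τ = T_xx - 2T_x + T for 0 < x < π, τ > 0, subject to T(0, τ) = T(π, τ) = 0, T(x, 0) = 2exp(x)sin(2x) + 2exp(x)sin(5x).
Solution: Substitute T = exp(x)u, i.e. u = exp(-x)T.
By the product rule, T_x = exp(x)(u_x + u), T_xx = exp(x)(u_xx + 2u_x + u), T_τ = exp(x)u_τ.
Substituting into the PDE and dividing by exp(x): u_τ = (u_xx + 2u_x + u) - 2(u_x + u) + u.
The lower-order terms cancel, leaving the standard heat equation u_τ = u_xx.
Initial data for u: u(x,0) = exp(-x)T(x,0) = 2sin(2x) + 2sin(5x). The boundary conditions carry over: u(0,τ) = u(π,τ) = 0.
Solve for u:
  Using separation of variables u = X(x)G(τ):
  Eigenfunctions: sin(nx), n = 1, 2, 3, ...
  General solution: u(x, τ) = Σ c_n sin(nx) exp(-n² τ)
  Matching u(x,0) = 2sin(2x) + 2sin(5x) term by term: c_2=2, c_5=2.
Hence u(x,τ) = 2exp(-4τ)sin(2x) + 2exp(-25τ)sin(5x).
Transform back: T(x,τ) = exp(x)u(x,τ).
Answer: T(x, τ) = 2exp(x)exp(-4τ)sin(2x) + 2exp(x)exp(-25τ)sin(5x)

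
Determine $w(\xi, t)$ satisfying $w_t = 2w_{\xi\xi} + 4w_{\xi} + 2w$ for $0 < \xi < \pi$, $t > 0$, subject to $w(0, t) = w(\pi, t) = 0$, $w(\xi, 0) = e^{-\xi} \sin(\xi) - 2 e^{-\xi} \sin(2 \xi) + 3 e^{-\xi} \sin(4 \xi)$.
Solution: Substitute $w = e^{-\xi}u$.
Then $w_{\xi} = e^{-\xi}(u_{\xi} - u)$, $w_{\xi\xi} = e^{-\xi}(u_{\xi\xi} - 2u_{\xi} + u)$, $w_t = e^{-\xi}u_t$; substituting and dividing by $e^{-\xi}$, the lower-order terms cancel: $u_t = 2u_{\xi\xi}$ (standard heat equation).
Data for $u$: $u(\xi,0) = e^{\xi}w(\xi,0) = \sin(\xi) - 2 \sin(2 \xi) + 3 \sin(4 \xi)$. The boundary conditions carry over: $u(0,t) = u(\pi,t) = 0$.
Separating variables: $u = \sum c_n e^{-2n^2t} \sin(n\xi)$. From $u(\xi,0) = \sin(\xi) - 2 \sin(2 \xi) + 3 \sin(4 \xi)$: $c_1=1, c_2=-2, c_4=3$.
So $u(\xi,t) = e^{-2 t} \sin(\xi) - 2 e^{-8 t} \sin(2 \xi) + 3 e^{-32 t} \sin(4 \xi)$, and $w(\xi,t) = e^{-\xi}u(\xi,t)$.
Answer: $w(\xi, t) = e^{-\xi} e^{-2 t} \sin(\xi) - 2 e^{-\xi} e^{-8 t} \sin(2 \xi) + 3 e^{-\xi} e^{-32 t} \sin(4 \xi)$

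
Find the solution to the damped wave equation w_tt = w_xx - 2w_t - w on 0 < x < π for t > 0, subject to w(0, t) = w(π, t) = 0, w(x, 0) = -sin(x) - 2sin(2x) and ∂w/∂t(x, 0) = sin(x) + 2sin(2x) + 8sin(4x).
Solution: Substitute w = exp(-t)u.
Then w_t = exp(-t)(u_t - u), w_tt = exp(-t)(u_tt - 2u_t + u), w_xx = exp(-t)u_xx; substituting and dividing by exp(-t), the lower-order terms cancel: u_tt = u_xx (standard wave equation).
Data for u: u(x,0) = w(x,0) = -sin(x) - 2sin(2x); u_t(x,0) = w_t(x,0) + w(x,0) = 8sin(4x). The boundary conditions carry over: u(0,t) = u(π,t) = 0.
Separating variables: u = Σ [A_n cos(ω_n t) + B_n sin(ω_n t)] sin(nx), ω_n = n. From ICs (B_n = velocity coefficient / ω_n): A_1=-1, A_2=-2, B_4=2.
So u(x,t) = 2sin(4t)sin(4x) - sin(x)cos(t) - 2sin(2x)cos(2t), and w(x,t) = exp(-t)u(x,t).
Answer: w(x, t) = 2exp(-t)sin(4t)sin(4x) - exp(-t)sin(x)cos(t) - 2exp(-t)sin(2x)cos(2t)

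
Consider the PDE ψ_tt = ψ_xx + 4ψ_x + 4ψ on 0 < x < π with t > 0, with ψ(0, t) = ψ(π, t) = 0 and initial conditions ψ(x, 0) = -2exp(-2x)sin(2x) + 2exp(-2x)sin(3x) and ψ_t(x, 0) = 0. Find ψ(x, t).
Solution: Substitute ψ = exp(-2x)u.
Then ψ_x = exp(-2x)(u_x - 2u), ψ_xx = exp(-2x)(u_xx - 4u_x + 4u), ψ_tt = exp(-2x)u_tt; substituting and dividing by exp(-2x), the lower-order terms cancel: u_tt = u_xx (standard wave equation).
Data for u: u(x,0) = exp(2x)ψ(x,0) = -2sin(2x) + 2sin(3x); u_t(x,0) = exp(2x)ψ_t(x,0) = 0. The boundary conditions carry over: u(0,t) = u(π,t) = 0.
Separating variables: u = Σ [A_n cos(ω_n t) + B_n sin(ω_n t)] sin(nx), ω_n = n. From ICs: A_2=-2, A_3=2.
So u(x,t) = -2sin(2x)cos(2t) + 2sin(3x)cos(3t), and ψ(x,t) = exp(-2x)u(x,t).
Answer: ψ(x, t) = -2exp(-2x)sin(2x)cos(2t) + 2exp(-2x)sin(3x)cos(3t)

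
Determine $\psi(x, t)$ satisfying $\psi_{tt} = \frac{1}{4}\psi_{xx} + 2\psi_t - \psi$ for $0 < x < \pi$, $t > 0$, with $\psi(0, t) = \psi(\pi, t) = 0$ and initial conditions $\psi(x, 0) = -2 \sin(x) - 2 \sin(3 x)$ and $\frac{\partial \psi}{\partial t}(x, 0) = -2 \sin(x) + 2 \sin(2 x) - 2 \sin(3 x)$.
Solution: Substitute $\psi = e^{t}u$.
Then $\psi_t = e^{t}(u_t + u)$, $\psi_{tt} = e^{t}(u_{tt} + 2u_t + u)$, $\psi_{xx} = e^{t}u_{xx}$; substituting and dividing by $e^{t}$, the lower-order terms cancel: $u_{tt} = \frac{1}{4}u_{xx}$ (standard wave equation).
Data for $u$: $u(x,0) = \psi(x,0) = -2 \sin(x) - 2 \sin(3 x)$; $u_t(x,0) = \psi_t(x,0) - \psi(x,0) = 2 \sin(2 x)$. The boundary conditions carry over: $u(0,t) = u(\pi,t) = 0$.
Separating variables: $u = \sum [A_n \cos(\omega_n t) + B_n \sin(\omega_n t)] \sin(nx)$, $\omega_n = n/2$. From ICs ($B_n$ = velocity coefficient / $\omega_n$): $A_1=-2, A_3=-2, B_2=2$.
So $u(x,t) = 2 \sin(t) \sin(2 x) - 2 \sin(x) \cos(t/2) - 2 \sin(3 x) \cos(3 t/2)$, and $\psi(x,t) = e^{t}u(x,t)$.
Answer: $\psi(x, t) = 2 e^{t} \sin(t) \sin(2 x) - 2 e^{t} \sin(x) \cos(t/2) - 2 e^{t} \sin(3 x) \cos(3 t/2)$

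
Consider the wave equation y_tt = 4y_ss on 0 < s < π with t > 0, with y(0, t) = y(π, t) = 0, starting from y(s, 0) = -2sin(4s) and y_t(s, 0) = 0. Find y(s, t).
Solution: Using separation of variables y = X(s)T(t):
Eigenfunctions: sin(ns), n = 1, 2, 3, ...
General solution: y(s, t) = Σ [A_n cos(2n t) + B_n sin(2n t)] sin(ns)
From y(s,0) = -2sin(4s): A_4=-2. From y_t(s,0) = 0: all B_n = 0.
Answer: y(s, t) = -2sin(4s)cos(8t)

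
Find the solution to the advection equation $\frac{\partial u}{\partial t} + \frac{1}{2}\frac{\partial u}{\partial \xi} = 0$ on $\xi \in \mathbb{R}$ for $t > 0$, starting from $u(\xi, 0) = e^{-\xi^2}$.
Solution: By characteristics ($d\xi/dt = 1/2$), $u(\xi,t) = f(\xi - \frac{1}{2}t)$ with $f = u( \cdot , 0)$.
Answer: $u(\xi, t) = e^{-(\xi - t/2)^2}$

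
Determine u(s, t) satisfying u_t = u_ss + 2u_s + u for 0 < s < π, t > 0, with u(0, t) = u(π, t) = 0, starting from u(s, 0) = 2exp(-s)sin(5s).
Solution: Substitute u = exp(-s)w.
Then u_s = exp(-s)(w_s - w), u_ss = exp(-s)(w_ss - 2w_s + w), u_t = exp(-s)w_t; substituting and dividing by exp(-s), the lower-order terms cancel: w_t = w_ss (standard heat equation).
Data for w: w(s,0) = exp(s)u(s,0) = 2sin(5s). The boundary conditions carry over: w(0,t) = w(π,t) = 0.
Separating variables: w = Σ c_n exp(-n²t) sin(ns). From w(s,0) = 2sin(5s): c_5=2.
So w(s,t) = 2exp(-25t)sin(5s), and u(s,t) = exp(-s)w(s,t).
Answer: u(s, t) = 2exp(-s)exp(-25t)sin(5s)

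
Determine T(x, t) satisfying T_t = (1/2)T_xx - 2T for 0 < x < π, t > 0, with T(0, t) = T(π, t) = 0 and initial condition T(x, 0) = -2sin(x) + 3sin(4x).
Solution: Substitute T = exp(-2t)u, i.e. u = exp(2t)T.
By the product rule, T_t = exp(-2t)(u_t - 2u), T_xx = exp(-2t)u_xx.
Substituting into the PDE and dividing by exp(-2t): u_t - 2u = (1/2)u_xx - 2u.
The lower-order terms cancel, leaving the standard heat equation u_t = (1/2)u_xx.
Initial data for u: u(x,0) = T(x,0) = -2sin(x) + 3sin(4x). The boundary conditions carry over: u(0,t) = u(π,t) = 0.
Solve for u:
  Using separation of variables u = X(x)G(t):
  Eigenfunctions: sin(nx), n = 1, 2, 3, ...
  General solution: u(x, t) = Σ c_n sin(nx) exp(-n² t/2)
  Matching u(x,0) = -2sin(x) + 3sin(4x) term by term: c_1=-2, c_4=3.
Hence u(x,t) = 3exp(-8t)sin(4x) - 2exp(-t/2)sin(x).
Transform back: T(x,t) = exp(-2t)u(x,t).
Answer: T(x, t) = 3exp(-10t)sin(4x) - 2exp(-5t/2)sin(x)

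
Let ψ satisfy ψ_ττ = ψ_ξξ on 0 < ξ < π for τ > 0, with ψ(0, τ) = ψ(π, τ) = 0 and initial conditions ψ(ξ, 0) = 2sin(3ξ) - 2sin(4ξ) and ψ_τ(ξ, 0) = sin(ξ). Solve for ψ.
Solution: Using separation of variables ψ = X(ξ)T(τ):
Eigenfunctions: sin(nξ), n = 1, 2, 3, ...
General solution: ψ(ξ, τ) = Σ [A_n cos(n τ) + B_n sin(n τ)] sin(nξ)
From ψ(ξ,0) = 2sin(3ξ) - 2sin(4ξ): A_3=2, A_4=-2. From ψ_τ(ξ,0) = sin(ξ), using ψ_τ(ξ,0) = Σ ω_n B_n sin(nξ) with ω_n = n: B_1 = 1/1 = 1.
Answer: ψ(ξ, τ) = sin(ξ)sin(τ) + 2sin(3ξ)cos(3τ) - 2sin(4ξ)cos(4τ)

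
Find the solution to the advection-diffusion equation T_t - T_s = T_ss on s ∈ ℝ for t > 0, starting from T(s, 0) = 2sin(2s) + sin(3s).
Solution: Change to a moving frame: let η = s + t, σ = t and write T(s,t) = u(η,σ).
By the chain rule T_t = u_σ + u_η, T_s = u_η, T_ss = u_ηη.
Then T_t - T_s = u_σ: the advection term cancels and the PDE becomes the heat equation u_σ = u_ηη on η ∈ ℝ.
Initial data: u(η,0) = T(η,0) = 2sin(2η) + sin(3η).
On η ∈ ℝ each mode satisfies (sin(nη))″ = -n² sin(nη), so exp(-n²σ) sin(nη) solves the heat equation; by superposition u(η,σ) = Σ c_n exp(-n²σ) sin(nη).
Reading off the coefficients: c_2=2, c_3=1, so u(η,σ) = 2exp(-4σ)sin(2η) + exp(-9σ)sin(3η).
Substituting back η = s + t, σ = t: T(s,t) = u(s + t, t).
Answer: T(s, t) = 2exp(-4t)sin(2s + 2t) + exp(-9t)sin(3s + 3t)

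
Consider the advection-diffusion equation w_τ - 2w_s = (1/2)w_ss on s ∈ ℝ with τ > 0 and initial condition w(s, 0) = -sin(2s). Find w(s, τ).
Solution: Moving frame: η = s + 2τ, σ = τ, w = u(η,σ), so w_τ = u_σ + 2u_η and w_ss = u_ηη.
Hence w_τ - 2w_s = u_σ and the PDE becomes the heat equation u_σ = (1/2)u_ηη on η ∈ ℝ.
Initial data: u(η,0) = w(η,0) = -sin(2η). Each mode sin(nη) decays as exp(-n²σ/2) on ℝ, so u(η,σ) = Σ c_n exp(-n²σ/2) sin(nη) with c_2=-1: u(η,σ) = -exp(-2σ)sin(2η).
Substituting back: w(s,τ) = u(s + 2τ, τ).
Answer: w(s, τ) = -exp(-2τ)sin(2s + 4τ)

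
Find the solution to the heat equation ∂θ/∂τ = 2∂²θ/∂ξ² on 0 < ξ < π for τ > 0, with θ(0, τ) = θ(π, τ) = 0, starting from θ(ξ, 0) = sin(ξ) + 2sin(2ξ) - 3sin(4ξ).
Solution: Using separation of variables θ = X(ξ)G(τ):
Eigenfunctions: sin(nξ), n = 1, 2, 3, ...
General solution: θ(ξ, τ) = Σ c_n sin(nξ) exp(-2n² τ)
Matching θ(ξ,0) = sin(ξ) + 2sin(2ξ) - 3sin(4ξ) term by term: c_1=1, c_2=2, c_4=-3.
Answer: θ(ξ, τ) = exp(-2τ)sin(ξ) + 2exp(-8τ)sin(2ξ) - 3exp(-32τ)sin(4ξ)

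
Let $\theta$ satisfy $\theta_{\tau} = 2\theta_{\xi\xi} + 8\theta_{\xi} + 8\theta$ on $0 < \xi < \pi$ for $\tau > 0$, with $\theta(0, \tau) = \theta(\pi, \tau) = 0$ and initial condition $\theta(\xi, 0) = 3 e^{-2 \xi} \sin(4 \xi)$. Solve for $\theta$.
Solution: Substitute $\theta = e^{-2\xi}u$, i.e. $u = e^{2\xi}\theta$.
By the product rule, $\theta_{\xi} = e^{-2\xi}(u_{\xi} - 2u)$, $\theta_{\xi\xi} = e^{-2\xi}(u_{\xi\xi} - 4u_{\xi} + 4u)$, $\theta_{\tau} = e^{-2\xi}u_{\tau}$.
Substituting into the PDE and dividing by $e^{-2\xi}$: $u_{\tau} = 2(u_{\xi\xi} - 4u_{\xi} + 4u) + 8(u_{\xi} - 2u) + 8u$.
The lower-order terms cancel, leaving the standard heat equation $u_{\tau} = 2u_{\xi\xi}$.
Initial data for $u$: $u(\xi,0) = e^{2\xi}\theta(\xi,0) = 3 \sin(4 \xi)$. The boundary conditions carry over: $u(0,\tau) = u(\pi,\tau) = 0$.
Solve for $u$:
  Using separation of variables $u = X(\xi)G(\tau)$:
  Eigenfunctions: $\sin(n\xi)$, $n = 1, 2, 3, \ldots$
  General solution: $u(\xi, \tau) = \sum c_n \sin(n\xi) e^{-2n^2 \tau}$
  Matching $u(\xi,0) = 3 \sin(4 \xi)$ term by term: $c_4=3$.
Hence $u(\xi,\tau) = 3 e^{-32 \tau} \sin(4 \xi)$.
Transform back: $\theta(\xi,\tau) = e^{-2\xi}u(\xi,\tau)$.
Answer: $\theta(\xi, \tau) = 3 e^{-32 \tau} e^{-2 \xi} \sin(4 \xi)$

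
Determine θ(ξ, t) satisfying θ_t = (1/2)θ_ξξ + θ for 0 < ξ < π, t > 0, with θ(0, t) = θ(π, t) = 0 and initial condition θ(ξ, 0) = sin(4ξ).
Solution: Substitute θ = exp(t)u.
Then θ_t = exp(t)(u_t + u), θ_ξξ = exp(t)u_ξξ; substituting and dividing by exp(t), the lower-order terms cancel: u_t = (1/2)u_ξξ (standard heat equation).
Data for u: u(ξ,0) = θ(ξ,0) = sin(4ξ). The boundary conditions carry over: u(0,t) = u(π,t) = 0.
Separating variables: u = Σ c_n exp(-n²t/2) sin(nξ). From u(ξ,0) = sin(4ξ): c_4=1.
So u(ξ,t) = exp(-8t)sin(4ξ), and θ(ξ,t) = exp(t)u(ξ,t).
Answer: θ(ξ, t) = exp(-7t)sin(4ξ)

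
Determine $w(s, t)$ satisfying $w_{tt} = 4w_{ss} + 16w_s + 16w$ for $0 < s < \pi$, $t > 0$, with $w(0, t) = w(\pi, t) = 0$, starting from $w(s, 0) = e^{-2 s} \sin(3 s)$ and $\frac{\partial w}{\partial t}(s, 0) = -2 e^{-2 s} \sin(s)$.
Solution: Substitute $w = e^{-2s}u$, i.e. $u = e^{2s}w$.
By the product rule, $w_s = e^{-2s}(u_s - 2u)$, $w_{ss} = e^{-2s}(u_{ss} - 4u_s + 4u)$, $w_{tt} = e^{-2s}u_{tt}$.
Substituting into the PDE and dividing by $e^{-2s}$: $u_{tt} = 4(u_{ss} - 4u_s + 4u) + 16(u_s - 2u) + 16u$.
The lower-order terms cancel, leaving the standard wave equation $u_{tt} = 4u_{ss}$.
Initial data for $u$: $u(s,0) = e^{2s}w(s,0) = \sin(3 s)$; $u_t(s,0) = e^{2s}w_t(s,0) = -2 \sin(s)$. The boundary conditions carry over: $u(0,t) = u(\pi,t) = 0$.
Solve for $u$:
  Using separation of variables $u = X(s)T(t)$:
  Eigenfunctions: $\sin(ns)$, $n = 1, 2, 3, \ldots$
  General solution: $u(s, t) = \sum [A_n \cos(2n t) + B_n \sin(2n t)] \sin(ns)$
  From $u(s,0) = \sin(3 s)$: $A_3=1$. From $u_t(s,0) = -2 \sin(s)$, using $u_t(s,0) = \sum \omega_n B_n \sin(ns)$ with $\omega_n = 2n$: $B_1 = (-2)/2 = -1$.
Hence $u(s,t) = - \sin(s) \sin(2 t) + \sin(3 s) \cos(6 t)$.
Transform back: $w(s,t) = e^{-2s}u(s,t)$.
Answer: $w(s, t) = - e^{-2 s} \sin(s) \sin(2 t) + e^{-2 s} \sin(3 s) \cos(6 t)$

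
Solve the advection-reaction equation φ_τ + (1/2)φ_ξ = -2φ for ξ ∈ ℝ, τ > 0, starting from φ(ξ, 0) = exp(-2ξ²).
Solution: Substitute φ = exp(-2τ)u.
Then φ_τ = exp(-2τ)(u_τ - 2u), φ_ξ = exp(-2τ)u_ξ; substituting and dividing by exp(-2τ), the lower-order terms cancel: u_τ + (1/2)u_ξ = 0 (standard advection equation).
Data for u: u(ξ,0) = φ(ξ,0) = exp(-2ξ²).
By characteristics (dξ/dτ = 1/2), u(ξ,τ) = f(ξ - (1/2)τ) with f = u(·, 0).
So u(ξ,τ) = exp(-2(ξ - τ/2)²), and φ(ξ,τ) = exp(-2τ)u(ξ,τ).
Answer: φ(ξ, τ) = exp(-2τ)exp(-2(ξ - τ/2)²)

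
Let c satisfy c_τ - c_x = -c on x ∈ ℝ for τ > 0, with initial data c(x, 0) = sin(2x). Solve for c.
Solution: Substitute c = exp(-τ)u, i.e. u = exp(τ)c.
By the product rule, c_τ = exp(-τ)(u_τ - u), c_x = exp(-τ)u_x.
Substituting into the PDE and dividing by exp(-τ): u_τ - u - u_x = -u.
The lower-order terms cancel, leaving the standard advection equation u_τ - u_x = 0.
Initial data for u: u(x,0) = c(x,0) = sin(2x).
Solve for u:
  By method of characteristics (waves move left with speed 1):
  Along characteristics x + τ = const, u is constant, so u(x,τ) = f(x + τ) with f = u(·, 0).
Hence u(x,τ) = sin(2x + 2τ).
Transform back: c(x,τ) = exp(-τ)u(x,τ).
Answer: c(x, τ) = exp(-τ)sin(2x + 2τ)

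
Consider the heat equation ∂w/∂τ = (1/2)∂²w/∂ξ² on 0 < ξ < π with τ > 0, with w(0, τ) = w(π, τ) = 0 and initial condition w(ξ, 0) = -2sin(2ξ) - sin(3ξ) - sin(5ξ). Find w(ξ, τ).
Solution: Using separation of variables w = X(ξ)T(τ):
Eigenfunctions: sin(nξ), n = 1, 2, 3, ...
General solution: w(ξ, τ) = Σ c_n sin(nξ) exp(-n² τ/2)
Matching w(ξ,0) = -2sin(2ξ) - sin(3ξ) - sin(5ξ) term by term: c_2=-2, c_3=-1, c_5=-1.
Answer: w(ξ, τ) = -2exp(-2τ)sin(2ξ) - exp(-9τ/2)sin(3ξ) - exp(-25τ/2)sin(5ξ)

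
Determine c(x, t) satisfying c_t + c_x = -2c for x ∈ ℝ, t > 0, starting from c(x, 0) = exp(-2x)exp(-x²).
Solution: Substitute c = exp(-2x)u.
Then c_x = exp(-2x)(u_x - 2u), c_t = exp(-2x)u_t; substituting and dividing by exp(-2x), the lower-order terms cancel: u_t + u_x = 0 (standard advection equation).
Data for u: u(x,0) = exp(2x)c(x,0) = exp(-x²).
By characteristics (dx/dt = 1), u(x,t) = f(x - t) with f = u(·, 0).
So u(x,t) = exp(-(-t + x)²), and c(x,t) = exp(-2x)u(x,t).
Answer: c(x, t) = exp(-2x)exp(-(-t + x)²)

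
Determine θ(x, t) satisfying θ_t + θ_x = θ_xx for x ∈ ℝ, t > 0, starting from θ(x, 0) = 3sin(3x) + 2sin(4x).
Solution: Moving frame: η = x - t, σ = t, θ = u(η,σ), so θ_t = u_σ - u_η and θ_xx = u_ηη.
Hence θ_t + θ_x = u_σ and the PDE becomes the heat equation u_σ = u_ηη on η ∈ ℝ.
Initial data: u(η,0) = θ(η,0) = 3sin(3η) + 2sin(4η). Each mode sin(nη) decays as exp(-n²σ) on ℝ, so u(η,σ) = Σ c_n exp(-n²σ) sin(nη) with c_3=3, c_4=2: u(η,σ) = 3exp(-9σ)sin(3η) + 2exp(-16σ)sin(4η).
Substituting back: θ(x,t) = u(x - t, t).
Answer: θ(x, t) = -3exp(-9t)sin(3t - 3x) - 2exp(-16t)sin(4t - 4x)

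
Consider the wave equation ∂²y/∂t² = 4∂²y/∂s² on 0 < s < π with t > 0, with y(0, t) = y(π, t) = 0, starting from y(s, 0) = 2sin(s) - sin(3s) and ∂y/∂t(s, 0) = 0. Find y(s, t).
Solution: Using separation of variables y = X(s)T(t):
Eigenfunctions: sin(ns), n = 1, 2, 3, ...
General solution: y(s, t) = Σ [A_n cos(2n t) + B_n sin(2n t)] sin(ns)
From y(s,0) = 2sin(s) - sin(3s): A_1=2, A_3=-1. From y_t(s,0) = 0: all B_n = 0.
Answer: y(s, t) = 2sin(s)cos(2t) - sin(3s)cos(6t)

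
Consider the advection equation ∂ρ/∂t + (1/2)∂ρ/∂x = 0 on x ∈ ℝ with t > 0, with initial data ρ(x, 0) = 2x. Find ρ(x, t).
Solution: By method of characteristics (waves move right with speed 1/2):
Along characteristics x - (1/2)t = const, ρ is constant, so ρ(x,t) = f(x - (1/2)t) with f = ρ(·, 0).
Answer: ρ(x, t) = -t + 2x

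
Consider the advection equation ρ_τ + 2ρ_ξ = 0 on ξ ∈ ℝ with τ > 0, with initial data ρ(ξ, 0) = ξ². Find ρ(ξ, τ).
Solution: By characteristics (dξ/dτ = 2), ρ(ξ,τ) = f(ξ - 2τ) with f = ρ(·, 0).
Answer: ρ(ξ, τ) = ξ² - 4ξτ + 4τ²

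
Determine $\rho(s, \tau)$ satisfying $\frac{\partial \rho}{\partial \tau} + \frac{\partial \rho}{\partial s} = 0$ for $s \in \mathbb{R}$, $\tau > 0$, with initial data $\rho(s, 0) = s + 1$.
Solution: By characteristics ($ds/d\tau = 1$), $\rho(s,\tau) = f(s - \tau)$ with $f = \rho( \cdot , 0)$.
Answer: $\rho(s, \tau) = - \tau + s + 1$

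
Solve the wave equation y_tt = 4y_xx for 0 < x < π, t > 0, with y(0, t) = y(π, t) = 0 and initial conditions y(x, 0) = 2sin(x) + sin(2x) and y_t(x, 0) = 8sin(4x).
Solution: Using separation of variables y = X(x)T(t):
Eigenfunctions: sin(nx), n = 1, 2, 3, ...
General solution: y(x, t) = Σ [A_n cos(2n t) + B_n sin(2n t)] sin(nx)
From y(x,0) = 2sin(x) + sin(2x): A_1=2, A_2=1. From y_t(x,0) = 8sin(4x), using y_t(x,0) = Σ ω_n B_n sin(nx) with ω_n = 2n: B_4 = 8/8 = 1.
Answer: y(x, t) = sin(8t)sin(4x) + 2sin(x)cos(2t) + sin(2x)cos(4t)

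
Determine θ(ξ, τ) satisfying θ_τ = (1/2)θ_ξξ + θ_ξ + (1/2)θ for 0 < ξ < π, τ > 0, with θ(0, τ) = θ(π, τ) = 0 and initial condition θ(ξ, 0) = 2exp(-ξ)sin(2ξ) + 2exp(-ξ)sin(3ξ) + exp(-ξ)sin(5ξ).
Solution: Substitute θ = exp(-ξ)u.
Then θ_ξ = exp(-ξ)(u_ξ - u), θ_ξξ = exp(-ξ)(u_ξξ - 2u_ξ + u), θ_τ = exp(-ξ)u_τ; substituting and dividing by exp(-ξ), the lower-order terms cancel: u_τ = (1/2)u_ξξ (standard heat equation).
Data for u: u(ξ,0) = exp(ξ)θ(ξ,0) = 2sin(2ξ) + 2sin(3ξ) + sin(5ξ). The boundary conditions carry over: u(0,τ) = u(π,τ) = 0.
Separating variables: u = Σ c_n exp(-n²τ/2) sin(nξ). From u(ξ,0) = 2sin(2ξ) + 2sin(3ξ) + sin(5ξ): c_2=2, c_3=2, c_5=1.
So u(ξ,τ) = 2exp(-2τ)sin(2ξ) + 2exp(-9τ/2)sin(3ξ) + exp(-25τ/2)sin(5ξ), and θ(ξ,τ) = exp(-ξ)u(ξ,τ).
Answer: θ(ξ, τ) = 2exp(-ξ)exp(-2τ)sin(2ξ) + 2exp(-ξ)exp(-9τ/2)sin(3ξ) + exp(-ξ)exp(-25τ/2)sin(5ξ)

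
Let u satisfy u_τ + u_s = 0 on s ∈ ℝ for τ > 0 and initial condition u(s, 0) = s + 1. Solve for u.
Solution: By characteristics (ds/dτ = 1), u(s,τ) = f(s - τ) with f = u(·, 0).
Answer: u(s, τ) = s - τ + 1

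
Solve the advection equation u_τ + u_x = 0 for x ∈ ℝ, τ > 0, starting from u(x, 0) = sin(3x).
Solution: By method of characteristics (waves move right with speed 1):
Along characteristics x - τ = const, u is constant, so u(x,τ) = f(x - τ) with f = u(·, 0).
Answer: u(x, τ) = sin(3x - 3τ)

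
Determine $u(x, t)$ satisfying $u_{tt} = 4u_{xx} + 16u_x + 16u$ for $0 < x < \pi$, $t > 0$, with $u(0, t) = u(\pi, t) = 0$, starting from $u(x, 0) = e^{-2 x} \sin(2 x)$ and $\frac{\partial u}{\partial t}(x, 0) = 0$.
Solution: Substitute $u = e^{-2x}w$, i.e. $w = e^{2x}u$.
By the product rule, $u_x = e^{-2x}(w_x - 2w)$, $u_{xx} = e^{-2x}(w_{xx} - 4w_x + 4w)$, $u_{tt} = e^{-2x}w_{tt}$.
Substituting into the PDE and dividing by $e^{-2x}$: $w_{tt} = 4(w_{xx} - 4w_x + 4w) + 16(w_x - 2w) + 16w$.
The lower-order terms cancel, leaving the standard wave equation $w_{tt} = 4w_{xx}$.
Initial data for $w$: $w(x,0) = e^{2x}u(x,0) = \sin(2 x)$; $w_t(x,0) = e^{2x}u_t(x,0) = 0$. The boundary conditions carry over: $w(0,t) = w(\pi,t) = 0$.
Solve for $w$:
  Using separation of variables $w = X(x)T(t)$:
  Eigenfunctions: $\sin(nx)$, $n = 1, 2, 3, \ldots$
  General solution: $w(x, t) = \sum [A_n \cos(2n t) + B_n \sin(2n t)] \sin(nx)$
  From $w(x,0) = \sin(2 x)$: $A_2=1$. From $w_t(x,0) = 0$: all $B_n = 0$.
Hence $w(x,t) = \sin(2 x) \cos(4 t)$.
Transform back: $u(x,t) = e^{-2x}w(x,t)$.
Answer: $u(x, t) = e^{-2 x} \sin(2 x) \cos(4 t)$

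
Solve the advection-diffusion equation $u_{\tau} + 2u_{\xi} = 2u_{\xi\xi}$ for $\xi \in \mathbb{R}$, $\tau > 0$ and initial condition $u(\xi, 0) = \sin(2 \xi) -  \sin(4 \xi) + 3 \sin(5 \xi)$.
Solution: Change to a moving frame: let $\eta = \xi - 2\tau$, $\sigma = \tau$ and write $u(\xi,\tau) = w(\eta,\sigma)$.
By the chain rule $u_{\tau} = w_{\sigma} - 2w_{\eta}$, $u_{\xi} = w_{\eta}$, $u_{\xi\xi} = w_{\eta\eta}$.
Then $u_{\tau} + 2u_{\xi} = w_{\sigma}$: the advection term cancels and the PDE becomes the heat equation $w_{\sigma} = 2w_{\eta\eta}$ on $\eta \in \mathbb{R}$.
Initial data: $w(\eta,0) = u(\eta,0) = \sin(2 \eta) - \sin(4 \eta) + 3 \sin(5 \eta)$.
On $\eta \in \mathbb{R}$ each mode satisfies $(\sin(n\eta))'' = -n^2 \sin(n\eta)$, so $e^{-2n^2\sigma} \sin(n\eta)$ solves the heat equation; by superposition $w(\eta,\sigma) = \sum c_n e^{-2n^2\sigma} \sin(n\eta)$.
Reading off the coefficients: $c_2=1, c_4=-1, c_5=3$, so $w(\eta,\sigma) = e^{-8 \sigma} \sin(2 \eta) - e^{-32 \sigma} \sin(4 \eta) + 3 e^{-50 \sigma} \sin(5 \eta)$.
Substituting back $\eta = \xi - 2\tau$, $\sigma = \tau$: $u(\xi,\tau) = w(\xi - 2\tau, \tau)$.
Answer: $u(\xi, \tau) = - e^{-8 \tau} \sin(4 \tau - 2 \xi) + e^{-32 \tau} \sin(8 \tau - 4 \xi) - 3 e^{-50 \tau} \sin(10 \tau - 5 \xi)$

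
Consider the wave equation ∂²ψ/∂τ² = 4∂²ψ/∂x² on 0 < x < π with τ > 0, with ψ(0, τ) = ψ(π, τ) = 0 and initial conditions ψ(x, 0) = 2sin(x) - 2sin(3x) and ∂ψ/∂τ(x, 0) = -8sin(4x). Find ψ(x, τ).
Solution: Separating variables: ψ = Σ [A_n cos(ω_n τ) + B_n sin(ω_n τ)] sin(nx), ω_n = 2n. From ICs (B_n = velocity coefficient / ω_n): A_1=2, A_3=-2, B_4=-1.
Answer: ψ(x, τ) = 2sin(x)cos(2τ) - 2sin(3x)cos(6τ) - sin(4x)sin(8τ)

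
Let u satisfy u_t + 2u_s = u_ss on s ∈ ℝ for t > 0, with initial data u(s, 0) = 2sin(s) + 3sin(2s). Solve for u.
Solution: Change to a moving frame: let η = s - 2t, σ = t and write u(s,t) = w(η,σ).
By the chain rule u_t = w_σ - 2w_η, u_s = w_η, u_ss = w_ηη.
Then u_t + 2u_s = w_σ: the advection term cancels and the PDE becomes the heat equation w_σ = w_ηη on η ∈ ℝ.
Initial data: w(η,0) = u(η,0) = 2sin(η) + 3sin(2η).
On η ∈ ℝ each mode satisfies (sin(nη))″ = -n² sin(nη), so exp(-n²σ) sin(nη) solves the heat equation; by superposition w(η,σ) = Σ c_n exp(-n²σ) sin(nη).
Reading off the coefficients: c_1=2, c_2=3, so w(η,σ) = 2exp(-σ)sin(η) + 3exp(-4σ)sin(2η).
Substituting back η = s - 2t, σ = t: u(s,t) = w(s - 2t, t).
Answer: u(s, t) = 2exp(-t)sin(s - 2t) + 3exp(-4t)sin(2s - 4t)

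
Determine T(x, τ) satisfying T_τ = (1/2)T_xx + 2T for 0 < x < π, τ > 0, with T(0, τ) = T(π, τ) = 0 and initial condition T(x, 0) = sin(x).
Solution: Substitute T = exp(2τ)u.
Then T_τ = exp(2τ)(u_τ + 2u), T_xx = exp(2τ)u_xx; substituting and dividing by exp(2τ), the lower-order terms cancel: u_τ = (1/2)u_xx (standard heat equation).
Data for u: u(x,0) = T(x,0) = sin(x). The boundary conditions carry over: u(0,τ) = u(π,τ) = 0.
Separating variables: u = Σ c_n exp(-n²τ/2) sin(nx). From u(x,0) = sin(x): c_1=1.
So u(x,τ) = exp(-τ/2)sin(x), and T(x,τ) = exp(2τ)u(x,τ).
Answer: T(x, τ) = exp(3τ/2)sin(x)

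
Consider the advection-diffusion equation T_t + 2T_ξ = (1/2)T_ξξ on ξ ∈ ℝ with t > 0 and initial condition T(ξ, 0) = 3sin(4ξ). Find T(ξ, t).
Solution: Change to a moving frame: let η = ξ - 2t, σ = t and write T(ξ,t) = u(η,σ).
By the chain rule T_t = u_σ - 2u_η, T_ξ = u_η, T_ξξ = u_ηη.
Then T_t + 2T_ξ = u_σ: the advection term cancels and the PDE becomes the heat equation u_σ = (1/2)u_ηη on η ∈ ℝ.
Initial data: u(η,0) = T(η,0) = 3sin(4η).
On η ∈ ℝ each mode satisfies (sin(nη))″ = -n² sin(nη), so exp(-n²σ/2) sin(nη) solves the heat equation; by superposition u(η,σ) = Σ c_n exp(-n²σ/2) sin(nη).
Reading off the coefficients: c_4=3, so u(η,σ) = 3exp(-8σ)sin(4η).
Substituting back η = ξ - 2t, σ = t: T(ξ,t) = u(ξ - 2t, t).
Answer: T(ξ, t) = -3exp(-8t)sin(8t - 4ξ)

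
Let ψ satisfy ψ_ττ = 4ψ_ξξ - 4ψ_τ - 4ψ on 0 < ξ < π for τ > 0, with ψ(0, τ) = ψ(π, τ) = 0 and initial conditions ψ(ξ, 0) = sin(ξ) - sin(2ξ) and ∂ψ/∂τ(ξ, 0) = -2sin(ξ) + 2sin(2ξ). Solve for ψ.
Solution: Substitute ψ = exp(-2τ)u.
Then ψ_τ = exp(-2τ)(u_τ - 2u), ψ_ττ = exp(-2τ)(u_ττ - 4u_τ + 4u), ψ_ξξ = exp(-2τ)u_ξξ; substituting and dividing by exp(-2τ), the lower-order terms cancel: u_ττ = 4u_ξξ (standard wave equation).
Data for u: u(ξ,0) = ψ(ξ,0) = sin(ξ) - sin(2ξ); u_τ(ξ,0) = ψ_τ(ξ,0) + 2ψ(ξ,0) = 0. The boundary conditions carry over: u(0,τ) = u(π,τ) = 0.
Separating variables: u = Σ [A_n cos(ω_n τ) + B_n sin(ω_n τ)] sin(nξ), ω_n = 2n. From ICs: A_1=1, A_2=-1.
So u(ξ,τ) = sin(ξ)cos(2τ) - sin(2ξ)cos(4τ), and ψ(ξ,τ) = exp(-2τ)u(ξ,τ).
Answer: ψ(ξ, τ) = exp(-2τ)sin(ξ)cos(2τ) - exp(-2τ)sin(2ξ)cos(4τ)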